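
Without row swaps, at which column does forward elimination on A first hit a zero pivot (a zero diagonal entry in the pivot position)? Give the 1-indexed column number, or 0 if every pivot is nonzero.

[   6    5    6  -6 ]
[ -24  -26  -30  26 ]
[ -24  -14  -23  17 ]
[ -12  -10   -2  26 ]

Naive forward elimination:
R2 <- R2 - (-4)*R1:  [  0  -6  -6   2 ]
R3 <- R3 - (-4)*R1:  [  0   6   1  -7 ]
R4 <- R4 - (-2)*R1:  [  0   0  10  14 ]
R3 <- R3 - (-1)*R2:  [  0   0  -5  -5 ]
R4 <- R4 - (-2)*R3:  [ 0  0  0  4 ]
All pivots nonzero; naive elimination completes without hitting a zero pivot.

first zero-pivot column = 0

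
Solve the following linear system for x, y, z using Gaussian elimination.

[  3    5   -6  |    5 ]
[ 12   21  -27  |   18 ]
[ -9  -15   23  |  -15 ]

Forward elimination on [A|b]:
R2 <- R2 - (4)*R1:  [  0   1  -3  -2 ]
R3 <- R3 - (-3)*R1:  [ 0  0  5  0 ]
Row echelon form:
[ 3  5  -6  |   5 ]
[ 0  1  -3  |  -2 ]
[ 0  0   5  |   0 ]
Back-substitution:
z = (0) / 5 = 0
y = (-2 - (-3)*(0)) / 1 = -2
x = (5 - (5)*(-2) - (-6)*(0)) / 3 = 5

(5, -2, 0)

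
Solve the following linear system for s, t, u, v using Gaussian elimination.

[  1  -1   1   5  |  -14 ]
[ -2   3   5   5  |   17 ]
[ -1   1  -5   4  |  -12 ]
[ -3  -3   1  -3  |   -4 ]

Forward elimination on [A|b]:
R2 <- R2 - (-2)*R1:  [   0    1    7   15  -11 ]
R3 <- R3 - (-1)*R1:  [   0    0   -4    9  -26 ]
R4 <- R4 - (-3)*R1:  [   0   -6    4   12  -46 ]
R4 <- R4 - (-6)*R2:  [    0     0    46   102  -112 ]
R4 <- R4 - (-23/2)*R3:  [     0      0      0  411/2   -411 ]
Row echelon form:
[ 1  -1   1      5  |   -14 ]
[ 0   1   7     15  |   -11 ]
[ 0   0  -4      9  |   -26 ]
[ 0   0   0  411/2  |  -411 ]
Back-substitution:
v = (-411) / (411/2) = -2
u = (-26 - (9)*(-2)) / -4 = 2
t = (-11 - (7)*(2) - (15)*(-2)) / 1 = 5
s = (-14 - (-1)*(5) - (1)*(2) - (5)*(-2)) / 1 = -1

(-1, 5, 2, -2)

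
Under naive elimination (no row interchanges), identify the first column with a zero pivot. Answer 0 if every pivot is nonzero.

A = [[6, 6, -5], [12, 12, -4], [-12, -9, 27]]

Naive forward elimination:
R2 <- R2 - (2)*R1:  [ 0  0  6 ]
R3 <- R3 - (-2)*R1:  [  0   3  17 ]
Matrix at this point:
[ 6  6  -5 ]
[ 0  0   6 ]
[ 0  3  17 ]
Pivot entry (2,2) is zero but row 3 has 3 in column 2 -> naive elimination stops; a row interchange (e.g. R2 <-> R3) would be required here.

first zero-pivot column = 2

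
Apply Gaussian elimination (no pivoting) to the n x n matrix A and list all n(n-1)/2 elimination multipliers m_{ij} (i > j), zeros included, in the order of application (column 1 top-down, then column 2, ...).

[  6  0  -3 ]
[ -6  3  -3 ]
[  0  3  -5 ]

multipliers: -1, 0, 1

Forward elimination:
R2 <- R2 - (-1)*R1:  [  0   3  -6 ]
R3: entry in column 1 is already 0 -> m_{31} = 0 (no row operation needed)
R3 <- R3 - (1)*R2:  [ 0  0  1 ]
Multipliers (in order of application): m_{21} = -1, m_{31} = 0, m_{32} = 1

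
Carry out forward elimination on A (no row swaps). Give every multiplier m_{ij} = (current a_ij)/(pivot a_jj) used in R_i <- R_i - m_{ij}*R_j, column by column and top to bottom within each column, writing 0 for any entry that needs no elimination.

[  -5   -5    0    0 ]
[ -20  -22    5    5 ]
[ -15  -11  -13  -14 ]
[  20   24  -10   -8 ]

Forward elimination:
R2 <- R2 - (4)*R1:  [  0  -2   5   5 ]
R3 <- R3 - (3)*R1:  [   0    4  -13  -14 ]
R4 <- R4 - (-4)*R1:  [   0    4  -10   -8 ]
R3 <- R3 - (-2)*R2:  [  0   0  -3  -4 ]
R4 <- R4 - (-2)*R2:  [ 0  0  0  2 ]
R4: entry in column 3 is already 0 -> m_{43} = 0 (no row operation needed)
Multipliers (in order of application): m_{21} = 4, m_{31} = 3, m_{41} = -4, m_{32} = -2, m_{42} = -2, m_{43} = 0

multipliers: 4, 3, -4, -2, -2, 0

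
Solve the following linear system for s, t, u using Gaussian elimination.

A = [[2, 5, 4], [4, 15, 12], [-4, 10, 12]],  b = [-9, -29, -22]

(1, -3, 1)

Forward elimination on [A|b]:
R2 <- R2 - (2)*R1:  [   0    5    4  -11 ]
R3 <- R3 - (-2)*R1:  [   0   20   20  -40 ]
R3 <- R3 - (4)*R2:  [ 0  0  4  4 ]
Row echelon form:
[ 2  5  4  |   -9 ]
[ 0  5  4  |  -11 ]
[ 0  0  4  |    4 ]
Back-substitution:
u = (4) / 4 = 1
t = (-11 - (4)*(1)) / 5 = -3
s = (-9 - (5)*(-3) - (4)*(1)) / 2 = 1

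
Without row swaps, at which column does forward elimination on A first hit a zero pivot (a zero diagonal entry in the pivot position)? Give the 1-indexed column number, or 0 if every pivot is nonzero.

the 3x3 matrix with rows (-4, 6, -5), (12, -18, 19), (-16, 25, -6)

Naive forward elimination:
R2 <- R2 - (-3)*R1:  [ 0  0  4 ]
R3 <- R3 - (4)*R1:  [  0   1  14 ]
Matrix at this point:
[ -4  6  -5 ]
[  0  0   4 ]
[  0  1  14 ]
Pivot entry (2,2) is zero but row 3 has 1 in column 2 -> naive elimination stops; a row interchange (e.g. R2 <-> R3) would be required here.

first zero-pivot column = 2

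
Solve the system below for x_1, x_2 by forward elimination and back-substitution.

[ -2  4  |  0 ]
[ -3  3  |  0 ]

Forward elimination on [A|b]:
R2 <- R2 - (3/2)*R1:  [  0  -3   0 ]
Row echelon form:
[ -2   4  |  0 ]
[  0  -3  |  0 ]
Back-substitution:
x_2 = (0) / -3 = 0
x_1 = (0 - (4)*(0)) / -2 = 0

(0, 0)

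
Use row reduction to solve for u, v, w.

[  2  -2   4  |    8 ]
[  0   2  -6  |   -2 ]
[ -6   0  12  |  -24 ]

(2, -4, -1)

Forward elimination on [A|b]:
R3 <- R3 - (-3)*R1:  [  0  -6  24   0 ]
R3 <- R3 - (-3)*R2:  [  0   0   6  -6 ]
Row echelon form:
[ 2  -2   4  |   8 ]
[ 0   2  -6  |  -2 ]
[ 0   0   6  |  -6 ]
Back-substitution:
w = (-6) / 6 = -1
v = (-2 - (-6)*(-1)) / 2 = -4
u = (8 - (-2)*(-4) - (4)*(-1)) / 2 = 2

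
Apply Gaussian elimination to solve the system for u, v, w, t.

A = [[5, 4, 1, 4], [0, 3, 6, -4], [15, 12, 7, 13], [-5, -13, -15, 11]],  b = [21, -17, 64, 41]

Forward elimination on [A|b]:
R3 <- R3 - (3)*R1:  [ 0  0  4  1  1 ]
R4 <- R4 - (-1)*R1:  [   0   -9  -14   15   62 ]
R4 <- R4 - (-3)*R2:  [  0   0   4   3  11 ]
R4 <- R4 - (1)*R3:  [  0   0   0   2  10 ]
Row echelon form:
[ 5  4  1   4  |   21 ]
[ 0  3  6  -4  |  -17 ]
[ 0  0  4   1  |    1 ]
[ 0  0  0   2  |   10 ]
Back-substitution:
t = (10) / 2 = 5
w = (1 - (1)*(5)) / 4 = -1
v = (-17 - (6)*(-1) - (-4)*(5)) / 3 = 3
u = (21 - (4)*(3) - (1)*(-1) - (4)*(5)) / 5 = -2

(-2, 3, -1, 5)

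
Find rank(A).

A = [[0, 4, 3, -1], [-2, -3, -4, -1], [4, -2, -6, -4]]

rank(A) = 3

Row reduction:
R1 <-> R2   (pivot in column 1 was zero)
[ -2  -3  -4  -1 ]
[  0   4   3  -1 ]
[  4  -2  -6  -4 ]
R3 <- R3 - (-2)*R1:  [   0   -8  -14   -6 ]
R3 <- R3 - (-2)*R2:  [  0   0  -8  -8 ]
Row echelon form:
[ -2  -3  -4  -1 ]
[  0   4   3  -1 ]
[  0   0  -8  -8 ]
Nonzero rows / pivot columns: 3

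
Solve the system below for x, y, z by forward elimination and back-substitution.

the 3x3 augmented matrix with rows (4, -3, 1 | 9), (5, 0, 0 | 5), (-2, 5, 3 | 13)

Forward elimination on [A|b]:
R2 <- R2 - (5/4)*R1:  [     0   15/4   -5/4  -25/4 ]
R3 <- R3 - (-1/2)*R1:  [    0   7/2   7/2  35/2 ]
R3 <- R3 - (14/15)*R2:  [    0     0  14/3  70/3 ]
Row echelon form:
[ 4    -3     1  |      9 ]
[ 0  15/4  -5/4  |  -25/4 ]
[ 0     0  14/3  |   70/3 ]
Back-substitution:
z = (70/3) / (14/3) = 5
y = (-25/4 - (-5/4)*(5)) / (15/4) = 0
x = (9 - (-3)*(0) - (1)*(5)) / 4 = 1

(1, 0, 5)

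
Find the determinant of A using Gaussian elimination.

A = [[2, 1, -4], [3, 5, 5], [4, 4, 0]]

Forward elimination:
R2 <- R2 - (3/2)*R1:  [   0  7/2   11 ]
R3 <- R3 - (2)*R1:  [ 0  2  8 ]
R3 <- R3 - (4/7)*R2:  [    0     0  12/7 ]
Upper-triangular form:
[ 2    1    -4 ]
[ 0  7/2    11 ]
[ 0    0  12/7 ]
det(A) = (-1)^0 * (2) * (7/2) * (12/7) = 12  (0 row swaps -> sign +1)

det(A) = 12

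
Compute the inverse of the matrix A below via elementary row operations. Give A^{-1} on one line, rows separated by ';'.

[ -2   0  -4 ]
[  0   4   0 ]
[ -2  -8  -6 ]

inverse = [-3/2 2 1; 0 1/4 0; 1/2 -1 -1/2]

Gauss-Jordan on [A | I]:
R1 <- (1/-2)*R1:  [    1     0     2  |  -1/2     0     0 ]
R3 <- R3 - (-2)*R1:  [  0  -8  -2  |  -1   0   1 ]
R2 <- (1/4)*R2:  [   0    1    0  |    0  1/4    0 ]
R3 <- R3 - (-8)*R2:  [  0   0  -2  |  -1   2   1 ]
R3 <- (1/-2)*R3:  [    0     0     1  |   1/2    -1  -1/2 ]
R1 <- R1 - (2)*R3:  [    1     0     0  |  -3/2     2     1 ]
Right block of [I | A^{-1}] is the inverse:
[ -3/2    2     1 ]
[    0  1/4     0 ]
[  1/2   -1  -1/2 ]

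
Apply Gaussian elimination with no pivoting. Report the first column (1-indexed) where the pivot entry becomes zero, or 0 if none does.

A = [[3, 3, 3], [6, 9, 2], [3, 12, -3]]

Naive forward elimination:
R2 <- R2 - (2)*R1:  [  0   3  -4 ]
R3 <- R3 - (1)*R1:  [  0   9  -6 ]
R3 <- R3 - (3)*R2:  [ 0  0  6 ]
All pivots nonzero; naive elimination completes without hitting a zero pivot.

first zero-pivot column = 0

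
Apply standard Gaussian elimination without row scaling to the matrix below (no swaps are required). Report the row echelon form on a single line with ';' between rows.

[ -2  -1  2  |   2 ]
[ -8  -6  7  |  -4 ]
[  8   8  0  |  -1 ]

REF = [-2 -1 2 2; 0 -2 -1 -12; 0 0 6 -17]

Forward elimination:
R2 <- R2 - (4)*R1:  [   0   -2   -1  -12 ]
R3 <- R3 - (-4)*R1:  [ 0  4  8  7 ]
R3 <- R3 - (-2)*R2:  [   0    0    6  -17 ]
Row echelon form:
[ -2  -1   2  |    2 ]
[  0  -2  -1  |  -12 ]
[  0   0   6  |  -17 ]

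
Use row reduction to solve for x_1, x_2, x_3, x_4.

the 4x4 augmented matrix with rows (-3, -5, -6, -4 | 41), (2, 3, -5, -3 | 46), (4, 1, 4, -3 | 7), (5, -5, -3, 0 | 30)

(3, 0, -5, -5)

Forward elimination on [A|b]:
R2 <- R2 - (-2/3)*R1:  [     0   -1/3     -9  -17/3  220/3 ]
R3 <- R3 - (-4/3)*R1:  [     0  -17/3     -4  -25/3  185/3 ]
R4 <- R4 - (-5/3)*R1:  [     0  -40/3    -13  -20/3  295/3 ]
R3 <- R3 - (17)*R2:  [     0      0    149     88  -1185 ]
R4 <- R4 - (40)*R2:  [     0      0    347    220  -2835 ]
R4 <- R4 - (347/149)*R3:  [          0           0           0    2244/149  -11220/149 ]
Row echelon form:
[ -3    -5   -6        -4  |          41 ]
[  0  -1/3   -9     -17/3  |       220/3 ]
[  0     0  149        88  |       -1185 ]
[  0     0    0  2244/149  |  -11220/149 ]
Back-substitution:
x_4 = (-11220/149) / (2244/149) = -5
x_3 = (-1185 - (88)*(-5)) / 149 = -5
x_2 = (220/3 - (-9)*(-5) - (-17/3)*(-5)) / (-1/3) = 0
x_1 = (41 - (-5)*(0) - (-6)*(-5) - (-4)*(-5)) / -3 = 3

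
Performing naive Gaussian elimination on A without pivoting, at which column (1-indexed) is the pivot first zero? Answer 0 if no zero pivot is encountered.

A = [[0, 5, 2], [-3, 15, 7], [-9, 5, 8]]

first zero-pivot column = 1

Naive forward elimination:
Pivot entry (1,1) is zero but row 2 has -3 in column 1 -> naive elimination stops; a row interchange (e.g. R1 <-> R2) would be required here.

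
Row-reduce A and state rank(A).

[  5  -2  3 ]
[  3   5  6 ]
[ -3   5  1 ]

rank(A) = 3

Row reduction:
R2 <- R2 - (3/5)*R1:  [    0  31/5  21/5 ]
R3 <- R3 - (-3/5)*R1:  [    0  19/5  14/5 ]
R3 <- R3 - (19/31)*R2:  [    0     0  7/31 ]
Row echelon form:
[ 5    -2     3 ]
[ 0  31/5  21/5 ]
[ 0     0  7/31 ]
Nonzero rows / pivot columns: 3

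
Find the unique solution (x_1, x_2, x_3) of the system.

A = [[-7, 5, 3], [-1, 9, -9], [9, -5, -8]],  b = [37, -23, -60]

Forward elimination on [A|b]:
R2 <- R2 - (1/7)*R1:  [      0    58/7   -66/7  -198/7 ]
R3 <- R3 - (-9/7)*R1:  [     0   10/7  -29/7  -87/7 ]
R3 <- R3 - (5/29)*R2:  [       0        0   -73/29  -219/29 ]
Row echelon form:
[ -7     5       3  |       37 ]
[  0  58/7   -66/7  |   -198/7 ]
[  0     0  -73/29  |  -219/29 ]
Back-substitution:
x_3 = (-219/29) / (-73/29) = 3
x_2 = (-198/7 - (-66/7)*(3)) / (58/7) = 0
x_1 = (37 - (5)*(0) - (3)*(3)) / -7 = -4

(-4, 0, 3)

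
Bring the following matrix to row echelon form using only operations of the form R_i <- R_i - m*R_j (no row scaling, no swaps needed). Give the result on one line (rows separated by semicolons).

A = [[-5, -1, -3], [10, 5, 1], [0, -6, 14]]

REF = [-5 -1 -3; 0 3 -5; 0 0 4]

Forward elimination:
R2 <- R2 - (-2)*R1:  [  0   3  -5 ]
R3 <- R3 - (-2)*R2:  [ 0  0  4 ]
Row echelon form:
[ -5  -1  -3 ]
[  0   3  -5 ]
[  0   0   4 ]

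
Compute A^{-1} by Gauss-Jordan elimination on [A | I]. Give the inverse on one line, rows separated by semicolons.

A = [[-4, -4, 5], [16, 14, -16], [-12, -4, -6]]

Gauss-Jordan on [A | I]:
R1 <- (1/-4)*R1:  [    1     1  -5/4  |  -1/4     0     0 ]
R2 <- R2 - (16)*R1:  [  0  -2   4  |   4   1   0 ]
R3 <- R3 - (-12)*R1:  [   0    8  -21  |   -3    0    1 ]
R2 <- (1/-2)*R2:  [    0     1    -2  |    -2  -1/2     0 ]
R1 <- R1 - (1)*R2:  [   1    0  3/4  |  7/4  1/2    0 ]
R3 <- R3 - (8)*R2:  [  0   0  -5  |  13   4   1 ]
R3 <- (1/-5)*R3:  [     0      0      1  |  -13/5   -4/5   -1/5 ]
R1 <- R1 - (3/4)*R3:  [     1      0      0  |  37/10  11/10   3/20 ]
R2 <- R2 - (-2)*R3:  [      0       1       0  |   -36/5  -21/10    -2/5 ]
Right block of [I | A^{-1}] is the inverse:
[ 37/10   11/10  3/20 ]
[ -36/5  -21/10  -2/5 ]
[ -13/5    -4/5  -1/5 ]

inverse = [37/10 11/10 3/20; -36/5 -21/10 -2/5; -13/5 -4/5 -1/5]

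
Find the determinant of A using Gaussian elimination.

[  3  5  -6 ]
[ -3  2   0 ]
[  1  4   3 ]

det(A) = 147

Forward elimination:
R2 <- R2 - (-1)*R1:  [  0   7  -6 ]
R3 <- R3 - (1/3)*R1:  [   0  7/3    5 ]
R3 <- R3 - (1/3)*R2:  [ 0  0  7 ]
Upper-triangular form:
[ 3  5  -6 ]
[ 0  7  -6 ]
[ 0  0   7 ]
det(A) = (-1)^0 * (3) * (7) * (7) = 147  (0 row swaps -> sign +1)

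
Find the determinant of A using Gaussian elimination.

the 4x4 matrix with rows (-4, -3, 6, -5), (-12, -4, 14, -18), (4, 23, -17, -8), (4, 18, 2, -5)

det(A) = -300

Forward elimination:
R2 <- R2 - (3)*R1:  [  0   5  -4  -3 ]
R3 <- R3 - (-1)*R1:  [   0   20  -11  -13 ]
R4 <- R4 - (-1)*R1:  [   0   15    8  -10 ]
R3 <- R3 - (4)*R2:  [  0   0   5  -1 ]
R4 <- R4 - (3)*R2:  [  0   0  20  -1 ]
R4 <- R4 - (4)*R3:  [ 0  0  0  3 ]
Upper-triangular form:
[ -4  -3   6  -5 ]
[  0   5  -4  -3 ]
[  0   0   5  -1 ]
[  0   0   0   3 ]
det(A) = (-1)^0 * (-4) * (5) * (5) * (3) = -300  (0 row swaps -> sign +1)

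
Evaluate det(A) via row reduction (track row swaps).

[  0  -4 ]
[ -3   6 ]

Forward elimination:
R1 <-> R2   (pivot in column 1 was zero)
[ -3   6 ]
[  0  -4 ]
Upper-triangular form:
[ -3   6 ]
[  0  -4 ]
det(A) = (-1)^1 * (-3) * (-4) = -12  (1 row swap -> sign -1)

det(A) = -12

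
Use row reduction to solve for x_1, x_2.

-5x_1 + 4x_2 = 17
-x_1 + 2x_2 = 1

(-5, -2)

Forward elimination on [A|b]:
R2 <- R2 - (1/5)*R1:  [     0    6/5  -12/5 ]
Row echelon form:
[ -5    4  |     17 ]
[  0  6/5  |  -12/5 ]
Back-substitution:
x_2 = (-12/5) / (6/5) = -2
x_1 = (17 - (4)*(-2)) / -5 = -5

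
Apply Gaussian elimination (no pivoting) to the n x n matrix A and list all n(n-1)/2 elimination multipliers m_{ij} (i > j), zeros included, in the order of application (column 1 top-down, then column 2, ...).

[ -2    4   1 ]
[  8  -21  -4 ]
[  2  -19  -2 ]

multipliers: -4, -1, 3

Forward elimination:
R2 <- R2 - (-4)*R1:  [  0  -5   0 ]
R3 <- R3 - (-1)*R1:  [   0  -15   -1 ]
R3 <- R3 - (3)*R2:  [  0   0  -1 ]
Multipliers (in order of application): m_{21} = -4, m_{31} = -1, m_{32} = 3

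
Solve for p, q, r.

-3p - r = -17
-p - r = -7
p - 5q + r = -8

(5, 3, 2)

Forward elimination on [A|b]:
R2 <- R2 - (1/3)*R1:  [    0     0  -2/3  -4/3 ]
R3 <- R3 - (-1/3)*R1:  [     0     -5    2/3  -41/3 ]
R2 <-> R3   (pivot in column 2 was zero)
[ -3   0    -1    -17 ]
[  0  -5   2/3  -41/3 ]
[  0   0  -2/3   -4/3 ]
Row echelon form:
[ -3   0    -1  |    -17 ]
[  0  -5   2/3  |  -41/3 ]
[  0   0  -2/3  |   -4/3 ]
Back-substitution:
r = (-4/3) / (-2/3) = 2
q = (-41/3 - (2/3)*(2)) / -5 = 3
p = (-17 - (-1)*(2)) / -3 = 5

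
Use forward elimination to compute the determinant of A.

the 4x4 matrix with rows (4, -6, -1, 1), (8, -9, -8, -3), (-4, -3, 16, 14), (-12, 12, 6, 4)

det(A) = 108

Forward elimination:
R2 <- R2 - (2)*R1:  [  0   3  -6  -5 ]
R3 <- R3 - (-1)*R1:  [  0  -9  15  15 ]
R4 <- R4 - (-3)*R1:  [  0  -6   3   7 ]
R3 <- R3 - (-3)*R2:  [  0   0  -3   0 ]
R4 <- R4 - (-2)*R2:  [  0   0  -9  -3 ]
R4 <- R4 - (3)*R3:  [  0   0   0  -3 ]
Upper-triangular form:
[ 4  -6  -1   1 ]
[ 0   3  -6  -5 ]
[ 0   0  -3   0 ]
[ 0   0   0  -3 ]
det(A) = (-1)^0 * (4) * (3) * (-3) * (-3) = 108  (0 row swaps -> sign +1)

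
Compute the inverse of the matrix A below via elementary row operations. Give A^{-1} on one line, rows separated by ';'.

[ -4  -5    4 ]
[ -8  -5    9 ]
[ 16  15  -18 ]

inverse = [-9/4 -3/2 -5/4; 0 2/5 1/5; -2 -1 -1]

Gauss-Jordan on [A | I]:
R1 <- (1/-4)*R1:  [    1   5/4    -1  |  -1/4     0     0 ]
R2 <- R2 - (-8)*R1:  [  0   5   1  |  -2   1   0 ]
R3 <- R3 - (16)*R1:  [  0  -5  -2  |   4   0   1 ]
R2 <- (1/5)*R2:  [    0     1   1/5  |  -2/5   1/5     0 ]
R1 <- R1 - (5/4)*R2:  [    1     0  -5/4  |   1/4  -1/4     0 ]
R3 <- R3 - (-5)*R2:  [  0   0  -1  |   2   1   1 ]
R3 <- (1/-1)*R3:  [  0   0   1  |  -2  -1  -1 ]
R1 <- R1 - (-5/4)*R3:  [    1     0     0  |  -9/4  -3/2  -5/4 ]
R2 <- R2 - (1/5)*R3:  [   0    1    0  |    0  2/5  1/5 ]
Right block of [I | A^{-1}] is the inverse:
[ -9/4  -3/2  -5/4 ]
[    0   2/5   1/5 ]
[   -2    -1    -1 ]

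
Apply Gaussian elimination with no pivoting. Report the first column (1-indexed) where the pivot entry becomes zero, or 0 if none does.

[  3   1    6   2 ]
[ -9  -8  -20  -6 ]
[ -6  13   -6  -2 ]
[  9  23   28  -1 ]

first zero-pivot column = 3

Naive forward elimination:
R2 <- R2 - (-3)*R1:  [  0  -5  -2   0 ]
R3 <- R3 - (-2)*R1:  [  0  15   6   2 ]
R4 <- R4 - (3)*R1:  [  0  20  10  -7 ]
R3 <- R3 - (-3)*R2:  [ 0  0  0  2 ]
R4 <- R4 - (-4)*R2:  [  0   0   2  -7 ]
Matrix at this point:
[ 3   1   6   2 ]
[ 0  -5  -2   0 ]
[ 0   0   0   2 ]
[ 0   0   2  -7 ]
Pivot entry (3,3) is zero but row 4 has 2 in column 3 -> naive elimination stops; a row interchange (e.g. R3 <-> R4) would be required here.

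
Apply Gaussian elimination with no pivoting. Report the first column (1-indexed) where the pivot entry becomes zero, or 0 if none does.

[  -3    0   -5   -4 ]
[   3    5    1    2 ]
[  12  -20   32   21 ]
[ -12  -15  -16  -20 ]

Naive forward elimination:
R2 <- R2 - (-1)*R1:  [  0   5  -4  -2 ]
R3 <- R3 - (-4)*R1:  [   0  -20   12    5 ]
R4 <- R4 - (4)*R1:  [   0  -15    4   -4 ]
R3 <- R3 - (-4)*R2:  [  0   0  -4  -3 ]
R4 <- R4 - (-3)*R2:  [   0    0   -8  -10 ]
R4 <- R4 - (2)*R3:  [  0   0   0  -4 ]
All pivots nonzero; naive elimination completes without hitting a zero pivot.

first zero-pivot column = 0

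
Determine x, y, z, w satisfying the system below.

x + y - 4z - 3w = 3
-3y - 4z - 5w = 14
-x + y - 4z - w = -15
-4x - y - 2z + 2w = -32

Forward elimination on [A|b]:
R3 <- R3 - (-1)*R1:  [   0    2   -8   -4  -12 ]
R4 <- R4 - (-4)*R1:  [   0    3  -18  -10  -20 ]
R3 <- R3 - (-2/3)*R2:  [     0      0  -32/3  -22/3   -8/3 ]
R4 <- R4 - (-1)*R2:  [   0    0  -22  -15   -6 ]
R4 <- R4 - (33/16)*R3:  [    0     0     0   1/8  -1/2 ]
Row echelon form:
[ 1   1     -4     -3  |     3 ]
[ 0  -3     -4     -5  |    14 ]
[ 0   0  -32/3  -22/3  |  -8/3 ]
[ 0   0      0    1/8  |  -1/2 ]
Back-substitution:
w = (-1/2) / (1/8) = -4
z = (-8/3 - (-22/3)*(-4)) / (-32/3) = 3
y = (14 - (-4)*(3) - (-5)*(-4)) / -3 = -2
x = (3 - (1)*(-2) - (-4)*(3) - (-3)*(-4)) / 1 = 5

(5, -2, 3, -4)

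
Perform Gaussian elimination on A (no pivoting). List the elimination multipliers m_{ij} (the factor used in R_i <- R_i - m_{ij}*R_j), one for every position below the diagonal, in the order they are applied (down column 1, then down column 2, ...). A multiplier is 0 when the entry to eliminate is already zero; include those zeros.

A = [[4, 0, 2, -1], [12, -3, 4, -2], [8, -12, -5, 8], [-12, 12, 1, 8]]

multipliers: 3, 2, -3, 4, -4, 1

Forward elimination:
R2 <- R2 - (3)*R1:  [  0  -3  -2   1 ]
R3 <- R3 - (2)*R1:  [   0  -12   -9   10 ]
R4 <- R4 - (-3)*R1:  [  0  12   7   5 ]
R3 <- R3 - (4)*R2:  [  0   0  -1   6 ]
R4 <- R4 - (-4)*R2:  [  0   0  -1   9 ]
R4 <- R4 - (1)*R3:  [ 0  0  0  3 ]
Multipliers (in order of application): m_{21} = 3, m_{31} = 2, m_{41} = -3, m_{32} = 4, m_{42} = -4, m_{43} = 1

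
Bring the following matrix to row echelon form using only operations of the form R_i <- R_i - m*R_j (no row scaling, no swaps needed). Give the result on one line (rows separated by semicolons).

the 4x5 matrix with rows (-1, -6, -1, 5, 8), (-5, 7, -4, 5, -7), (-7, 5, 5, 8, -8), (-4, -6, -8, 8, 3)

Forward elimination:
R2 <- R2 - (5)*R1:  [   0   37    1  -20  -47 ]
R3 <- R3 - (7)*R1:  [   0   47   12  -27  -64 ]
R4 <- R4 - (4)*R1:  [   0   18   -4  -12  -29 ]
R3 <- R3 - (47/37)*R2:  [       0        0   397/37   -59/37  -159/37 ]
R4 <- R4 - (18/37)*R2:  [       0        0  -166/37   -84/37  -227/37 ]
R4 <- R4 - (-166/397)*R3:  [         0          0          0  -1166/397  -3149/397 ]
Row echelon form:
[ -1  -6      -1          5          8 ]
[  0  37       1        -20        -47 ]
[  0   0  397/37     -59/37    -159/37 ]
[  0   0       0  -1166/397  -3149/397 ]

REF = [-1 -6 -1 5 8; 0 37 1 -20 -47; 0 0 397/37 -59/37 -159/37; 0 0 0 -1166/397 -3149/397]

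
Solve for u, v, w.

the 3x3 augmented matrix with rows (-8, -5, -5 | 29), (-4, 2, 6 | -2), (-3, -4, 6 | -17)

(-3, 2, -3)

Forward elimination on [A|b]:
R2 <- R2 - (1/2)*R1:  [     0    9/2   17/2  -33/2 ]
R3 <- R3 - (3/8)*R1:  [      0   -17/8    63/8  -223/8 ]
R3 <- R3 - (-17/36)*R2:  [      0       0   107/9  -107/3 ]
Row echelon form:
[ -8   -5     -5  |      29 ]
[  0  9/2   17/2  |   -33/2 ]
[  0    0  107/9  |  -107/3 ]
Back-substitution:
w = (-107/3) / (107/9) = -3
v = (-33/2 - (17/2)*(-3)) / (9/2) = 2
u = (29 - (-5)*(2) - (-5)*(-3)) / -8 = -3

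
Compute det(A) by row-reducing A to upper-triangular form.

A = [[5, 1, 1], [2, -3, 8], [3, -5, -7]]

det(A) = 342

Forward elimination:
R2 <- R2 - (2/5)*R1:  [     0  -17/5   38/5 ]
R3 <- R3 - (3/5)*R1:  [     0  -28/5  -38/5 ]
R3 <- R3 - (28/17)*R2:  [       0        0  -342/17 ]
Upper-triangular form:
[ 5      1        1 ]
[ 0  -17/5     38/5 ]
[ 0      0  -342/17 ]
det(A) = (-1)^0 * (5) * (-17/5) * (-342/17) = 342  (0 row swaps -> sign +1)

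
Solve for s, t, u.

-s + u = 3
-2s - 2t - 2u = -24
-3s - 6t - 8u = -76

Forward elimination on [A|b]:
R2 <- R2 - (2)*R1:  [   0   -2   -4  -30 ]
R3 <- R3 - (3)*R1:  [   0   -6  -11  -85 ]
R3 <- R3 - (3)*R2:  [ 0  0  1  5 ]
Row echelon form:
[ -1   0   1  |    3 ]
[  0  -2  -4  |  -30 ]
[  0   0   1  |    5 ]
Back-substitution:
u = (5) / 1 = 5
t = (-30 - (-4)*(5)) / -2 = 5
s = (3 - (1)*(5)) / -1 = 2

(2, 5, 5)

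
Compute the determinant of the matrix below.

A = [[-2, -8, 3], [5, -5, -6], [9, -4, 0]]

Forward elimination:
R2 <- R2 - (-5/2)*R1:  [   0  -25  3/2 ]
R3 <- R3 - (-9/2)*R1:  [    0   -40  27/2 ]
R3 <- R3 - (8/5)*R2:  [      0       0  111/10 ]
Upper-triangular form:
[ -2   -8       3 ]
[  0  -25     3/2 ]
[  0    0  111/10 ]
det(A) = (-1)^0 * (-2) * (-25) * (111/10) = 555  (0 row swaps -> sign +1)

det(A) = 555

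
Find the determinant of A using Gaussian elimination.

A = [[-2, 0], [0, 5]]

Forward elimination:
Upper-triangular form:
[ -2  0 ]
[  0  5 ]
det(A) = (-1)^0 * (-2) * (5) = -10  (0 row swaps -> sign +1)

det(A) = -10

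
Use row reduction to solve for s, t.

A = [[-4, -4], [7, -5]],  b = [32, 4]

Forward elimination on [A|b]:
R2 <- R2 - (-7/4)*R1:  [   0  -12   60 ]
Row echelon form:
[ -4   -4  |  32 ]
[  0  -12  |  60 ]
Back-substitution:
t = (60) / -12 = -5
s = (32 - (-4)*(-5)) / -4 = -3

(-3, -5)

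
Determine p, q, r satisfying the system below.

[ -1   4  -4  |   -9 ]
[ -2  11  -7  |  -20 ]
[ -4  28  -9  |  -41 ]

Forward elimination on [A|b]:
R2 <- R2 - (2)*R1:  [  0   3   1  -2 ]
R3 <- R3 - (4)*R1:  [  0  12   7  -5 ]
R3 <- R3 - (4)*R2:  [ 0  0  3  3 ]
Row echelon form:
[ -1  4  -4  |  -9 ]
[  0  3   1  |  -2 ]
[  0  0   3  |   3 ]
Back-substitution:
r = (3) / 3 = 1
q = (-2 - (1)*(1)) / 3 = -1
p = (-9 - (4)*(-1) - (-4)*(1)) / -1 = 1

(1, -1, 1)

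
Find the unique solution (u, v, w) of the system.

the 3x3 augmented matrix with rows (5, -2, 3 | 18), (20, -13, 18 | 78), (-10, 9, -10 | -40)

(3, 0, 1)

Forward elimination on [A|b]:
R2 <- R2 - (4)*R1:  [  0  -5   6   6 ]
R3 <- R3 - (-2)*R1:  [  0   5  -4  -4 ]
R3 <- R3 - (-1)*R2:  [ 0  0  2  2 ]
Row echelon form:
[ 5  -2  3  |  18 ]
[ 0  -5  6  |   6 ]
[ 0   0  2  |   2 ]
Back-substitution:
w = (2) / 2 = 1
v = (6 - (6)*(1)) / -5 = 0
u = (18 - (-2)*(0) - (3)*(1)) / 5 = 3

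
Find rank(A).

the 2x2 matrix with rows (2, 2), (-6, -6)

Row reduction:
R2 <- R2 - (-3)*R1:  [ 0  0 ]
Row echelon form:
[ 2  2 ]
[ 0  0 ]
Nonzero rows / pivot columns: 1

rank(A) = 1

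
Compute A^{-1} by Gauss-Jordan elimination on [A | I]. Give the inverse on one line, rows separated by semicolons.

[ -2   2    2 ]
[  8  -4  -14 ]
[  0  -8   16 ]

inverse = [11/2 3/2 5/8; 4 1 3/8; 2 1/2 1/4]

Gauss-Jordan on [A | I]:
R1 <- (1/-2)*R1:  [    1    -1    -1  |  -1/2     0     0 ]
R2 <- R2 - (8)*R1:  [  0   4  -6  |   4   1   0 ]
R2 <- (1/4)*R2:  [    0     1  -3/2  |     1   1/4     0 ]
R1 <- R1 - (-1)*R2:  [    1     0  -5/2  |   1/2   1/4     0 ]
R3 <- R3 - (-8)*R2:  [ 0  0  4  |  8  2  1 ]
R3 <- (1/4)*R3:  [   0    0    1  |    2  1/2  1/4 ]
R1 <- R1 - (-5/2)*R3:  [    1     0     0  |  11/2   3/2   5/8 ]
R2 <- R2 - (-3/2)*R3:  [   0    1    0  |    4    1  3/8 ]
Right block of [I | A^{-1}] is the inverse:
[ 11/2  3/2  5/8 ]
[    4    1  3/8 ]
[    2  1/2  1/4 ]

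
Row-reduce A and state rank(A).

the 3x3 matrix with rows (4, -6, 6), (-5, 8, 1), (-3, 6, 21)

rank(A) = 2

Row reduction:
R2 <- R2 - (-5/4)*R1:  [    0   1/2  17/2 ]
R3 <- R3 - (-3/4)*R1:  [    0   3/2  51/2 ]
R3 <- R3 - (3)*R2:  [ 0  0  0 ]
Row echelon form:
[ 4   -6     6 ]
[ 0  1/2  17/2 ]
[ 0    0     0 ]
Nonzero rows / pivot columns: 2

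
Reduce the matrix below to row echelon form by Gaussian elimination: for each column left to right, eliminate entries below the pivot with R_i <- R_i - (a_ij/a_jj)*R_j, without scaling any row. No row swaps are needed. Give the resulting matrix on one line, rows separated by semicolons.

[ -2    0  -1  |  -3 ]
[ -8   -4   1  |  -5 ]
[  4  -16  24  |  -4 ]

REF = [-2 0 -1 -3; 0 -4 5 7; 0 0 2 -38]

Forward elimination:
R2 <- R2 - (4)*R1:  [  0  -4   5   7 ]
R3 <- R3 - (-2)*R1:  [   0  -16   22  -10 ]
R3 <- R3 - (4)*R2:  [   0    0    2  -38 ]
Row echelon form:
[ -2   0  -1  |   -3 ]
[  0  -4   5  |    7 ]
[  0   0   2  |  -38 ]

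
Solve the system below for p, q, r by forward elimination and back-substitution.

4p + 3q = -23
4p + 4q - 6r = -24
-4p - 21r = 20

(-5, -1, 0)

Forward elimination on [A|b]:
R2 <- R2 - (1)*R1:  [  0   1  -6  -1 ]
R3 <- R3 - (-1)*R1:  [   0    3  -21   -3 ]
R3 <- R3 - (3)*R2:  [  0   0  -3   0 ]
Row echelon form:
[ 4  3   0  |  -23 ]
[ 0  1  -6  |   -1 ]
[ 0  0  -3  |    0 ]
Back-substitution:
r = (0) / -3 = 0
q = (-1 - (-6)*(0)) / 1 = -1
p = (-23 - (3)*(-1)) / 4 = -5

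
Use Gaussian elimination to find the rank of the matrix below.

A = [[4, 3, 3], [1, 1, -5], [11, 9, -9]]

rank(A) = 2

Row reduction:
R2 <- R2 - (1/4)*R1:  [     0    1/4  -23/4 ]
R3 <- R3 - (11/4)*R1:  [     0    3/4  -69/4 ]
R3 <- R3 - (3)*R2:  [ 0  0  0 ]
Row echelon form:
[ 4    3      3 ]
[ 0  1/4  -23/4 ]
[ 0    0      0 ]
Nonzero rows / pivot columns: 2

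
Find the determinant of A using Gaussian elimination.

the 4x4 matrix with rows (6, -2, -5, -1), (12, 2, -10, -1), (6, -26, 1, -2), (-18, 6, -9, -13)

Forward elimination:
R2 <- R2 - (2)*R1:  [ 0  6  0  1 ]
R3 <- R3 - (1)*R1:  [   0  -24    6   -1 ]
R4 <- R4 - (-3)*R1:  [   0    0  -24  -16 ]
R3 <- R3 - (-4)*R2:  [ 0  0  6  3 ]
R4 <- R4 - (-4)*R3:  [  0   0   0  -4 ]
Upper-triangular form:
[ 6  -2  -5  -1 ]
[ 0   6   0   1 ]
[ 0   0   6   3 ]
[ 0   0   0  -4 ]
det(A) = (-1)^0 * (6) * (6) * (6) * (-4) = -864  (0 row swaps -> sign +1)

det(A) = -864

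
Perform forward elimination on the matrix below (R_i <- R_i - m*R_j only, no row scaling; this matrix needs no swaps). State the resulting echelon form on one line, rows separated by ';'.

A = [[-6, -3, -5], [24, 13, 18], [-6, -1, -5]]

REF = [-6 -3 -5; 0 1 -2; 0 0 4]

Forward elimination:
R2 <- R2 - (-4)*R1:  [  0   1  -2 ]
R3 <- R3 - (1)*R1:  [ 0  2  0 ]
R3 <- R3 - (2)*R2:  [ 0  0  4 ]
Row echelon form:
[ -6  -3  -5 ]
[  0   1  -2 ]
[  0   0   4 ]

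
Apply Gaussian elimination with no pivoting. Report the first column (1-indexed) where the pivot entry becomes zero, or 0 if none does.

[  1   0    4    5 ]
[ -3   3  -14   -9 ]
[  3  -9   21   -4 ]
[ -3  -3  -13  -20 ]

Naive forward elimination:
R2 <- R2 - (-3)*R1:  [  0   3  -2   6 ]
R3 <- R3 - (3)*R1:  [   0   -9    9  -19 ]
R4 <- R4 - (-3)*R1:  [  0  -3  -1  -5 ]
R3 <- R3 - (-3)*R2:  [  0   0   3  -1 ]
R4 <- R4 - (-1)*R2:  [  0   0  -3   1 ]
R4 <- R4 - (-1)*R3:  [ 0  0  0  0 ]
Matrix at this point:
[ 1  0   4   5 ]
[ 0  3  -2   6 ]
[ 0  0   3  -1 ]
[ 0  0   0   0 ]
Pivot entry (4,4) in the last row is zero and there are no rows below to swap with -> zero pivot in column 4 (A is singular).

first zero-pivot column = 4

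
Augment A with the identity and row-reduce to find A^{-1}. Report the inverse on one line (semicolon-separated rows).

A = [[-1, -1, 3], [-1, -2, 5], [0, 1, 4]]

Gauss-Jordan on [A | I]:
R1 <- (1/-1)*R1:  [  1   1  -3  |  -1   0   0 ]
R2 <- R2 - (-1)*R1:  [  0  -1   2  |  -1   1   0 ]
R2 <- (1/-1)*R2:  [  0   1  -2  |   1  -1   0 ]
R1 <- R1 - (1)*R2:  [  1   0  -1  |  -2   1   0 ]
R3 <- R3 - (1)*R2:  [  0   0   6  |  -1   1   1 ]
R3 <- (1/6)*R3:  [    0     0     1  |  -1/6   1/6   1/6 ]
R1 <- R1 - (-1)*R3:  [     1      0      0  |  -13/6    7/6    1/6 ]
R2 <- R2 - (-2)*R3:  [    0     1     0  |   2/3  -2/3   1/3 ]
Right block of [I | A^{-1}] is the inverse:
[ -13/6   7/6  1/6 ]
[   2/3  -2/3  1/3 ]
[  -1/6   1/6  1/6 ]

inverse = [-13/6 7/6 1/6; 2/3 -2/3 1/3; -1/6 1/6 1/6]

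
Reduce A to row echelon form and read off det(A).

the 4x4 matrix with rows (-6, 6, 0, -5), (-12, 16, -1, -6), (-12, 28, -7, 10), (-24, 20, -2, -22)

det(A) = -144

Forward elimination:
R2 <- R2 - (2)*R1:  [  0   4  -1   4 ]
R3 <- R3 - (2)*R1:  [  0  16  -7  20 ]
R4 <- R4 - (4)*R1:  [  0  -4  -2  -2 ]
R3 <- R3 - (4)*R2:  [  0   0  -3   4 ]
R4 <- R4 - (-1)*R2:  [  0   0  -3   2 ]
R4 <- R4 - (1)*R3:  [  0   0   0  -2 ]
Upper-triangular form:
[ -6  6   0  -5 ]
[  0  4  -1   4 ]
[  0  0  -3   4 ]
[  0  0   0  -2 ]
det(A) = (-1)^0 * (-6) * (4) * (-3) * (-2) = -144  (0 row swaps -> sign +1)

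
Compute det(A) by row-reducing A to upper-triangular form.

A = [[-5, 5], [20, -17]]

det(A) = -15

Forward elimination:
R2 <- R2 - (-4)*R1:  [ 0  3 ]
Upper-triangular form:
[ -5  5 ]
[  0  3 ]
det(A) = (-1)^0 * (-5) * (3) = -15  (0 row swaps -> sign +1)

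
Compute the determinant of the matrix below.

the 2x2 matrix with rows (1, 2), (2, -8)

Forward elimination:
R2 <- R2 - (2)*R1:  [   0  -12 ]
Upper-triangular form:
[ 1    2 ]
[ 0  -12 ]
det(A) = (-1)^0 * (1) * (-12) = -12  (0 row swaps -> sign +1)

det(A) = -12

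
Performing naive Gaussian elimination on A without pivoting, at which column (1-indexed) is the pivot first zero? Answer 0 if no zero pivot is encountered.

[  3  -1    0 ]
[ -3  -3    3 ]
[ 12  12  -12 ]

Naive forward elimination:
R2 <- R2 - (-1)*R1:  [  0  -4   3 ]
R3 <- R3 - (4)*R1:  [   0   16  -12 ]
R3 <- R3 - (-4)*R2:  [ 0  0  0 ]
Matrix at this point:
[ 3  -1  0 ]
[ 0  -4  3 ]
[ 0   0  0 ]
Pivot entry (3,3) in the last row is zero and there are no rows below to swap with -> zero pivot in column 3 (A is singular).

first zero-pivot column = 3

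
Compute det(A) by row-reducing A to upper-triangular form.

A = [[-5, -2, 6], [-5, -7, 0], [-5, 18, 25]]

det(A) = -125

Forward elimination:
R2 <- R2 - (1)*R1:  [  0  -5  -6 ]
R3 <- R3 - (1)*R1:  [  0  20  19 ]
R3 <- R3 - (-4)*R2:  [  0   0  -5 ]
Upper-triangular form:
[ -5  -2   6 ]
[  0  -5  -6 ]
[  0   0  -5 ]
det(A) = (-1)^0 * (-5) * (-5) * (-5) = -125  (0 row swaps -> sign +1)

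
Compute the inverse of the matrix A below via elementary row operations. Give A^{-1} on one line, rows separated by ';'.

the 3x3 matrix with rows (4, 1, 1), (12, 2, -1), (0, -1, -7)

Gauss-Jordan on [A | I]:
R1 <- (1/4)*R1:  [   1  1/4  1/4  |  1/4    0    0 ]
R2 <- R2 - (12)*R1:  [  0  -1  -4  |  -3   1   0 ]
R2 <- (1/-1)*R2:  [  0   1   4  |   3  -1   0 ]
R1 <- R1 - (1/4)*R2:  [    1     0  -3/4  |  -1/2   1/4     0 ]
R3 <- R3 - (-1)*R2:  [  0   0  -3  |   3  -1   1 ]
R3 <- (1/-3)*R3:  [    0     0     1  |    -1   1/3  -1/3 ]
R1 <- R1 - (-3/4)*R3:  [    1     0     0  |  -5/4   1/2  -1/4 ]
R2 <- R2 - (4)*R3:  [    0     1     0  |     7  -7/3   4/3 ]
Right block of [I | A^{-1}] is the inverse:
[ -5/4   1/2  -1/4 ]
[    7  -7/3   4/3 ]
[   -1   1/3  -1/3 ]

inverse = [-5/4 1/2 -1/4; 7 -7/3 4/3; -1 1/3 -1/3]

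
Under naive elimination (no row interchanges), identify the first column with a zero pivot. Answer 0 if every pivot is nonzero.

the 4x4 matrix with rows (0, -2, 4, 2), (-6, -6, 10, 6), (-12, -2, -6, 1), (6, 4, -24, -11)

Naive forward elimination:
Pivot entry (1,1) is zero but row 2 has -6 in column 1 -> naive elimination stops; a row interchange (e.g. R1 <-> R2) would be required here.

first zero-pivot column = 1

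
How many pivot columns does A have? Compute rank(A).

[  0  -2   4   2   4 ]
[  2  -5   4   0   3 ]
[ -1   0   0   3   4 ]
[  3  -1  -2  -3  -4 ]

Row reduction:
R1 <-> R2   (pivot in column 1 was zero)
[  2  -5   4   0   3 ]
[  0  -2   4   2   4 ]
[ -1   0   0   3   4 ]
[  3  -1  -2  -3  -4 ]
R3 <- R3 - (-1/2)*R1:  [    0  -5/2     2     3  11/2 ]
R4 <- R4 - (3/2)*R1:  [     0   13/2     -8     -3  -17/2 ]
R3 <- R3 - (5/4)*R2:  [   0    0   -3  1/2  1/2 ]
R4 <- R4 - (-13/4)*R2:  [   0    0    5  7/2  9/2 ]
R4 <- R4 - (-5/3)*R3:  [    0     0     0  13/3  16/3 ]
Row echelon form:
[ 2  -5   4     0     3 ]
[ 0  -2   4     2     4 ]
[ 0   0  -3   1/2   1/2 ]
[ 0   0   0  13/3  16/3 ]
Nonzero rows / pivot columns: 4

rank(A) = 4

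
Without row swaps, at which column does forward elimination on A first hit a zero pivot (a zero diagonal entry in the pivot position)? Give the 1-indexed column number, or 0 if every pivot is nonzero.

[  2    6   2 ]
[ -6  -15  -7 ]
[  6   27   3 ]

Naive forward elimination:
R2 <- R2 - (-3)*R1:  [  0   3  -1 ]
R3 <- R3 - (3)*R1:  [  0   9  -3 ]
R3 <- R3 - (3)*R2:  [ 0  0  0 ]
Matrix at this point:
[ 2  6   2 ]
[ 0  3  -1 ]
[ 0  0   0 ]
Pivot entry (3,3) in the last row is zero and there are no rows below to swap with -> zero pivot in column 3 (A is singular).

first zero-pivot column = 3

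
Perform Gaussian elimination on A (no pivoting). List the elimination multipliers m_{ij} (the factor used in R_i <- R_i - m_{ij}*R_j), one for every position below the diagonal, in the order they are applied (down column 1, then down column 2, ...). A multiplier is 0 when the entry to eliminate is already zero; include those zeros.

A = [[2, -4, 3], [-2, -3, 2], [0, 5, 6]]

Forward elimination:
R2 <- R2 - (-1)*R1:  [  0  -7   5 ]
R3: entry in column 1 is already 0 -> m_{31} = 0 (no row operation needed)
R3 <- R3 - (-5/7)*R2:  [    0     0  67/7 ]
Multipliers (in order of application): m_{21} = -1, m_{31} = 0, m_{32} = -5/7

multipliers: -1, 0, -5/7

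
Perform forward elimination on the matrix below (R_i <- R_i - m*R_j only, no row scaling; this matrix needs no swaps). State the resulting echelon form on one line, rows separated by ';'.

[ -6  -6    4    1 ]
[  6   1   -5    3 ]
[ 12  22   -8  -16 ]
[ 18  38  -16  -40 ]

REF = [-6 -6 4 1; 0 -5 -1 4; 0 0 -2 -6; 0 0 0 3]

Forward elimination:
R2 <- R2 - (-1)*R1:  [  0  -5  -1   4 ]
R3 <- R3 - (-2)*R1:  [   0   10    0  -14 ]
R4 <- R4 - (-3)*R1:  [   0   20   -4  -37 ]
R3 <- R3 - (-2)*R2:  [  0   0  -2  -6 ]
R4 <- R4 - (-4)*R2:  [   0    0   -8  -21 ]
R4 <- R4 - (4)*R3:  [ 0  0  0  3 ]
Row echelon form:
[ -6  -6   4   1 ]
[  0  -5  -1   4 ]
[  0   0  -2  -6 ]
[  0   0   0   3 ]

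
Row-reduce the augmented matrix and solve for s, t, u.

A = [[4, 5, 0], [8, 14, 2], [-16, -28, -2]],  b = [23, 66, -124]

(2, 3, 4)

Forward elimination on [A|b]:
R2 <- R2 - (2)*R1:  [  0   4   2  20 ]
R3 <- R3 - (-4)*R1:  [   0   -8   -2  -32 ]
R3 <- R3 - (-2)*R2:  [ 0  0  2  8 ]
Row echelon form:
[ 4  5  0  |  23 ]
[ 0  4  2  |  20 ]
[ 0  0  2  |   8 ]
Back-substitution:
u = (8) / 2 = 4
t = (20 - (2)*(4)) / 4 = 3
s = (23 - (5)*(3)) / 4 = 2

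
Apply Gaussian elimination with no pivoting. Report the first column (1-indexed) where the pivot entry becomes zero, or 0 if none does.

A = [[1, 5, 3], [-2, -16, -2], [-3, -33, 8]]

Naive forward elimination:
R2 <- R2 - (-2)*R1:  [  0  -6   4 ]
R3 <- R3 - (-3)*R1:  [   0  -18   17 ]
R3 <- R3 - (3)*R2:  [ 0  0  5 ]
All pivots nonzero; naive elimination completes without hitting a zero pivot.

first zero-pivot column = 0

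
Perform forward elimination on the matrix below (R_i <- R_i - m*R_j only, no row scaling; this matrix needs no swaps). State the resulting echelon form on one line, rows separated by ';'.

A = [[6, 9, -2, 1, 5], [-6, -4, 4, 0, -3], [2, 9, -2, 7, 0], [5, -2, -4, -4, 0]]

Forward elimination:
R2 <- R2 - (-1)*R1:  [ 0  5  2  1  2 ]
R3 <- R3 - (1/3)*R1:  [    0     6  -4/3  20/3  -5/3 ]
R4 <- R4 - (5/6)*R1:  [     0  -19/2   -7/3  -29/6  -25/6 ]
R3 <- R3 - (6/5)*R2:  [      0       0  -56/15   82/15  -61/15 ]
R4 <- R4 - (-19/10)*R2:  [      0       0   22/15  -44/15  -11/30 ]
R4 <- R4 - (-11/28)*R3:  [      0       0       0  -11/14  -55/28 ]
Row echelon form:
[ 6  9      -2       1       5 ]
[ 0  5       2       1       2 ]
[ 0  0  -56/15   82/15  -61/15 ]
[ 0  0       0  -11/14  -55/28 ]

REF = [6 9 -2 1 5; 0 5 2 1 2; 0 0 -56/15 82/15 -61/15; 0 0 0 -11/14 -55/28]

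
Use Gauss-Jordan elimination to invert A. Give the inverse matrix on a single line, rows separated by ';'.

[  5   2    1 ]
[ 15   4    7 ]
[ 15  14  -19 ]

Gauss-Jordan on [A | I]:
R1 <- (1/5)*R1:  [   1  2/5  1/5  |  1/5    0    0 ]
R2 <- R2 - (15)*R1:  [  0  -2   4  |  -3   1   0 ]
R3 <- R3 - (15)*R1:  [   0    8  -22  |   -3    0    1 ]
R2 <- (1/-2)*R2:  [    0     1    -2  |   3/2  -1/2     0 ]
R1 <- R1 - (2/5)*R2:  [    1     0     1  |  -2/5   1/5     0 ]
R3 <- R3 - (8)*R2:  [   0    0   -6  |  -15    4    1 ]
R3 <- (1/-6)*R3:  [    0     0     1  |   5/2  -2/3  -1/6 ]
R1 <- R1 - (1)*R3:  [      1       0       0  |  -29/10   13/15     1/6 ]
R2 <- R2 - (-2)*R3:  [     0      1      0  |   13/2  -11/6   -1/3 ]
Right block of [I | A^{-1}] is the inverse:
[ -29/10  13/15   1/6 ]
[   13/2  -11/6  -1/3 ]
[    5/2   -2/3  -1/6 ]

inverse = [-29/10 13/15 1/6; 13/2 -11/6 -1/3; 5/2 -2/3 -1/6]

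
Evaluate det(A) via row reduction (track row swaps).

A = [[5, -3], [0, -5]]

det(A) = -25

Forward elimination:
Upper-triangular form:
[ 5  -3 ]
[ 0  -5 ]
det(A) = (-1)^0 * (5) * (-5) = -25  (0 row swaps -> sign +1)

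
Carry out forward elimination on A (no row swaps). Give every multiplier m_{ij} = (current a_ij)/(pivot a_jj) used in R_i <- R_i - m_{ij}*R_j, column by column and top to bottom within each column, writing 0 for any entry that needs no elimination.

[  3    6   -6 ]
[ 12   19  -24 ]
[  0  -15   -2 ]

multipliers: 4, 0, 3

Forward elimination:
R2 <- R2 - (4)*R1:  [  0  -5   0 ]
R3: entry in column 1 is already 0 -> m_{31} = 0 (no row operation needed)
R3 <- R3 - (3)*R2:  [  0   0  -2 ]
Multipliers (in order of application): m_{21} = 4, m_{31} = 0, m_{32} = 3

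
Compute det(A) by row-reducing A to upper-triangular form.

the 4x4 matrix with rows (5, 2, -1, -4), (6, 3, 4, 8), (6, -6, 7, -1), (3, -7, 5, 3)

det(A) = 1731

Forward elimination:
R2 <- R2 - (6/5)*R1:  [    0   3/5  26/5  64/5 ]
R3 <- R3 - (6/5)*R1:  [     0  -42/5   41/5   19/5 ]
R4 <- R4 - (3/5)*R1:  [     0  -41/5   28/5   27/5 ]
R3 <- R3 - (-14)*R2:  [   0    0   81  183 ]
R4 <- R4 - (-41/3)*R2:  [     0      0  230/3  541/3 ]
R4 <- R4 - (230/243)*R3:  [      0       0       0  577/81 ]
Upper-triangular form:
[ 5    2    -1      -4 ]
[ 0  3/5  26/5    64/5 ]
[ 0    0    81     183 ]
[ 0    0     0  577/81 ]
det(A) = (-1)^0 * (5) * (3/5) * (81) * (577/81) = 1731  (0 row swaps -> sign +1)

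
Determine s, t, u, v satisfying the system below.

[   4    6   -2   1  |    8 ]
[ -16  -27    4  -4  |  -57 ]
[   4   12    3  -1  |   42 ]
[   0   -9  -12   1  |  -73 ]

Forward elimination on [A|b]:
R2 <- R2 - (-4)*R1:  [   0   -3   -4    0  -25 ]
R3 <- R3 - (1)*R1:  [  0   6   5  -2  34 ]
R3 <- R3 - (-2)*R2:  [   0    0   -3   -2  -16 ]
R4 <- R4 - (3)*R2:  [ 0  0  0  1  2 ]
Row echelon form:
[ 4   6  -2   1  |    8 ]
[ 0  -3  -4   0  |  -25 ]
[ 0   0  -3  -2  |  -16 ]
[ 0   0   0   1  |    2 ]
Back-substitution:
v = (2) / 1 = 2
u = (-16 - (-2)*(2)) / -3 = 4
t = (-25 - (-4)*(4)) / -3 = 3
s = (8 - (6)*(3) - (-2)*(4) - (1)*(2)) / 4 = -1

(-1, 3, 4, 2)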